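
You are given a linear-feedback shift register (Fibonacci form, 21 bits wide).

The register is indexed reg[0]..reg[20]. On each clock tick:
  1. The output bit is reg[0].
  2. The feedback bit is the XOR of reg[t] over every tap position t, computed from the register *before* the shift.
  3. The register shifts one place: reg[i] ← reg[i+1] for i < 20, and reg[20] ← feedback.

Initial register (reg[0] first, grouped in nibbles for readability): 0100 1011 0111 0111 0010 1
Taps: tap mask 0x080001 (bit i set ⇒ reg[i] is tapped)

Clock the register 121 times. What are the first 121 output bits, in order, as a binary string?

0100101101110111001010000100100111001011101010000101100001001110111111011010100001101100110110111010100100101101101100010

tick  register→output (feedback)
  0  010010110111011100101→0 (0)
  1  100101101110111001010→1 (0)
  2  001011011101110010100→0 (0)
  3  010110111011100101000→0 (0)
  4  101101110111001010000→1 (1)
  5  011011101110010100001→0 (0)
  6  110111011100101000010→1 (0)
  7  101110111001010000100→1 (1)
  8  011101110010100001001→0 (0)
  9  111011100101000010010→1 (0)
 10  110111001010000100100→1 (1)
 11  101110010100001001001→1 (1)
 12  011100101000010010011→0 (1)
 13  111001010000100100111→1 (0)
 14  110010100001001001110→1 (0)
 15  100101000010010011100→1 (1)
 16  001010000100100111001→0 (0)
 17  010100001001001110010→0 (1)
 18  101000010010011100101→1 (1)
 19  010000100100111001011→0 (1)
 20  100001001001110010111→1 (0)
 21  000010010011100101110→0 (1)
 22  000100100111001011101→0 (0)
 23  001001001110010111010→0 (1)
 24  010010011100101110101→0 (0)
 25  100100111001011101010→1 (0)
 26  001001110010111010100→0 (0)
 27  010011100101110101000→0 (0)
 28  100111001011101010000→1 (1)
 29  001110010111010100001→0 (0)
 30  011100101110101000010→0 (1)
 31  111001011101010000101→1 (1)
 32  110010111010100001011→1 (0)
 33  100101110101000010110→1 (0)
 34  001011101010000101100→0 (0)
 35  010111010100001011000→0 (0)
 36  101110101000010110000→1 (1)
 37  011101010000101100001→0 (0)
 38  111010100001011000010→1 (0)
 39  110101000010110000100→1 (1)
 40  101010000101100001001→1 (1)
 41  010100001011000010011→0 (1)
 42  101000010110000100111→1 (0)
 43  010000101100001001110→0 (1)
 44  100001011000010011101→1 (1)
 45  000010110000100111011→0 (1)
 46  000101100001001110111→0 (1)
 47  001011000010011101111→0 (1)
 48  010110000100111011111→0 (1)
 49  101100001001110111111→1 (0)
 50  011000010011101111110→0 (1)
 51  110000100111011111101→1 (1)
 52  100001001110111111011→1 (0)
 53  000010011101111110110→0 (1)
 54  000100111011111101101→0 (0)
 55  001001110111111011010→0 (1)
 56  010011101111110110101→0 (0)
 57  100111011111101101010→1 (0)
 58  001110111111011010100→0 (0)
 59  011101111110110101000→0 (0)
 60  111011111101101010000→1 (1)
 61  110111111011010100001→1 (1)
 62  101111110110101000011→1 (0)
 63  011111101101010000110→0 (1)
 64  111111011010100001101→1 (1)
 65  111110110101000011011→1 (0)
 66  111101101010000110110→1 (0)
 67  111011010100001101100→1 (1)
 68  110110101000011011001→1 (1)
 69  101101010000110110011→1 (0)
 70  011010100001101100110→0 (1)
 71  110101000011011001101→1 (1)
 72  101010000110110011011→1 (0)
 73  010100001101100110110→0 (1)
 74  101000011011001101101→1 (1)
 75  010000110110011011011→0 (1)
 76  100001101100110110111→1 (0)
 77  000011011001101101110→0 (1)
 78  000110110011011011101→0 (0)
 79  001101100110110111010→0 (1)
 80  011011001101101110101→0 (0)
 81  110110011011011101010→1 (0)
 82  101100110110111010100→1 (1)
 83  011001101101110101001→0 (0)
 84  110011011011101010010→1 (0)
 85  100110110111010100100→1 (1)
 86  001101101110101001001→0 (0)
 87  011011011101010010010→0 (1)
 88  110110111010100100101→1 (1)
 89  101101110101001001011→1 (0)
 90  011011101010010010110→0 (1)
 91  110111010100100101101→1 (1)
 92  101110101001001011011→1 (0)
 93  011101010010010110110→0 (1)
 94  111010100100101101101→1 (1)
 95  110101001001011011011→1 (0)
 96  101010010010110110110→1 (0)
 97  010100100101101101100→0 (0)
 98  101001001011011011000→1 (1)
 99  010010010110110110001→0 (0)
100  100100101101101100010→1 (0)
101  001001011011011000100→0 (0)
102  010010110110110001000→0 (0)
103  100101101101100010000→1 (1)
104  001011011011000100001→0 (0)
105  010110110110001000010→0 (1)
106  101101101100010000101→1 (1)
107  011011011000100001011→0 (1)
108  110110110001000010111→1 (0)
109  101101100010000101110→1 (0)
110  011011000100001011100→0 (0)
111  110110001000010111000→1 (1)
112  101100010000101110001→1 (1)
113  011000100001011100011→0 (1)
114  110001000010111000111→1 (0)
115  100010000101110001110→1 (0)
116  000100001011100011100→0 (0)
117  001000010111000111000→0 (0)
118  010000101110001110000→0 (0)
119  100001011100011100000→1 (1)
120  000010111000111000001→0 (0)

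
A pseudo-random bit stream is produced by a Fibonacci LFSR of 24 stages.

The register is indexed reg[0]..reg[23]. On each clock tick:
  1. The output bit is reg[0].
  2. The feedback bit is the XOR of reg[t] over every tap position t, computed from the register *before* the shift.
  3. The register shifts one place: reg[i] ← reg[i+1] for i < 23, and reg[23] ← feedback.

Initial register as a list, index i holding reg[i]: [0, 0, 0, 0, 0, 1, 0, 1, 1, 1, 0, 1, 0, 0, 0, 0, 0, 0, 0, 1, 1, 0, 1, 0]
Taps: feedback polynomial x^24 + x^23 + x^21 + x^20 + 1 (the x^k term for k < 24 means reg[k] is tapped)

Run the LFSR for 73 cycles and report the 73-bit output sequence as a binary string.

tick  register→output (feedback)
  0  000001011101000000011010→0 (1)
  1  000010111010000000110101→0 (0)
  2  000101110100000001101010→0 (1)
  3  001011101000000011010101→0 (0)
  4  010111010000000110101010→0 (1)
  5  101110100000001101010101→1 (1)
  6  011101000000011010101011→0 (0)
  7  111010000000110101010110→1 (0)
  8  110100000001101010101100→1 (1)
  9  101000000011010101011001→1 (1)
 10  010000000110101010110011→0 (1)
 11  100000001101010101100111→1 (1)
 12  000000011010101011001111→0 (1)
 13  000000110101010110011111→0 (1)
 14  000001101010101100111111→0 (1)
 15  000011010101011001111111→0 (1)
 16  000110101010110011111111→0 (1)
 17  001101010101100111111111→0 (1)
 18  011010101011001111111111→0 (1)
 19  110101010110011111111111→1 (0)
 20  101010101100111111111110→1 (1)
 21  010101011001111111111101→0 (1)
 22  101010110011111111111011→1 (1)
 23  010101100111111111110111→0 (0)
 24  101011001111111111101110→1 (1)
 25  010110011111111111011101→0 (1)
 26  101100111111111110111011→1 (1)
 27  011001111111111101110111→0 (0)
 28  110011111111111011101110→1 (1)
 29  100111111111110111011101→1 (0)
 30  001111111111101110111010→0 (1)
 31  011111111111011101110101→0 (0)
 32  111111111110111011101010→1 (0)
 33  111111111101110111010100→1 (0)
 34  111111111011101110101000→1 (0)
 35  111111110111011101010000→1 (1)
 36  111111101110111010100001→1 (0)
 37  111111011101110101000010→1 (1)
 38  111110111011101010000101→1 (1)
 39  111101110111010100001011→1 (1)
 40  111011101110101000010111→1 (1)
 41  110111011101010000101111→1 (0)
 42  101110111010100001011110→1 (1)
 43  011101110101000010111101→0 (1)
 44  111011101010000101111011→1 (1)
 45  110111010100001011110111→1 (1)
 46  101110101000010111101111→1 (0)
 47  011101010000101111011110→0 (0)
 48  111010100001011110111100→1 (1)
 49  110101000010111101111001→1 (1)
 50  101010000101111011110011→1 (0)
 51  010100001011110111100110→0 (1)
 52  101000010111101111001101→1 (0)
 53  010000101111011110011010→0 (1)
 54  100001011110111100110101→1 (1)
 55  000010111101111001101011→0 (0)
 56  000101111011110011010110→0 (1)
 57  001011110111100110101101→0 (1)
 58  010111101111001101011011→0 (0)
 59  101111011110011010110110→1 (0)
 60  011110111100110101101100→0 (0)
 61  111101111001101011011000→1 (0)
 62  111011110011010110110000→1 (1)
 63  110111100110101101100001→1 (0)
 64  101111001101011011000010→1 (1)
 65  011110011010110110000101→0 (0)
 66  111100110101101100001010→1 (0)
 67  111001101011011000010100→1 (0)
 68  110011010110110000101000→1 (0)
 69  100110101101100001010000→1 (1)
 70  001101011011000010100001→0 (1)
 71  011010110110000101000011→0 (1)
 72  110101101100001010000111→1 (1)

0000010111010000000110101010110011111111111011101110101000010111101111001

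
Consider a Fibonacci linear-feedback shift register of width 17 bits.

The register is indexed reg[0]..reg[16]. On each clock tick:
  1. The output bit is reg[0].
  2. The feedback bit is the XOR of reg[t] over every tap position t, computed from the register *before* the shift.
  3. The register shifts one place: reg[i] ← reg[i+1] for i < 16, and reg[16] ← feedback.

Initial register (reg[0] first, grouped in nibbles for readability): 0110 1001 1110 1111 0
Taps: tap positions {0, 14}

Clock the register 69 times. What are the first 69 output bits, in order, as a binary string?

k : reg_k → out_k, fb_k
0: 01101001111011110 → 0, fb=1
1: 11010011110111101 → 1, fb=0
2: 10100111101111010 → 1, fb=1
3: 01001111011110101 → 0, fb=1
4: 10011110111101011 → 1, fb=1
5: 00111101111010111 → 0, fb=1
6: 01111011110101111 → 0, fb=1
7: 11110111101011111 → 1, fb=0
8: 11101111010111110 → 1, fb=0
9: 11011110101111100 → 1, fb=0
10: 10111101011111000 → 1, fb=1
11: 01111010111110001 → 0, fb=0
12: 11110101111100010 → 1, fb=1
13: 11101011111000101 → 1, fb=0
14: 11010111110001010 → 1, fb=1
15: 10101111100010101 → 1, fb=0
16: 01011111000101010 → 0, fb=0
17: 10111110001010100 → 1, fb=0
18: 01111100010101000 → 0, fb=0
19: 11111000101010000 → 1, fb=1
20: 11110001010100001 → 1, fb=1
21: 11100010101000011 → 1, fb=1
22: 11000101010000111 → 1, fb=0
23: 10001010100001110 → 1, fb=0
24: 00010101000011100 → 0, fb=1
25: 00101010000111001 → 0, fb=0
26: 01010100001110010 → 0, fb=0
27: 10101000011100100 → 1, fb=0
28: 01010000111001000 → 0, fb=0
29: 10100001110010000 → 1, fb=1
30: 01000011100100001 → 0, fb=0
31: 10000111001000010 → 1, fb=1
32: 00001110010000101 → 0, fb=1
33: 00011100100001011 → 0, fb=0
34: 00111001000010110 → 0, fb=1
35: 01110010000101101 → 0, fb=1
36: 11100100001011011 → 1, fb=1
37: 11001000010110111 → 1, fb=0
38: 10010000101101110 → 1, fb=0
39: 00100001011011100 → 0, fb=1
40: 01000010110111001 → 0, fb=0
41: 10000101101110010 → 1, fb=1
42: 00001011011100101 → 0, fb=1
43: 00010110111001011 → 0, fb=0
44: 00101101110010110 → 0, fb=1
45: 01011011100101101 → 0, fb=1
46: 10110111001011011 → 1, fb=1
47: 01101110010110111 → 0, fb=1
48: 11011100101101111 → 1, fb=0
49: 10111001011011110 → 1, fb=0
50: 01110010110111100 → 0, fb=1
51: 11100101101111001 → 1, fb=1
52: 11001011011110011 → 1, fb=1
53: 10010110111100111 → 1, fb=0
54: 00101101111001110 → 0, fb=1
55: 01011011110011101 → 0, fb=1
56: 10110111100111011 → 1, fb=1
57: 01101111001110111 → 0, fb=1
58: 11011110011101111 → 1, fb=0
59: 10111100111011110 → 1, fb=0
60: 01111001110111100 → 0, fb=1
61: 11110011101111001 → 1, fb=1
62: 11100111011110011 → 1, fb=1
63: 11001110111100111 → 1, fb=0
64: 10011101111001110 → 1, fb=0
65: 00111011110011100 → 0, fb=1
66: 01110111100111001 → 0, fb=0
67: 11101111001110010 → 1, fb=1
68: 11011110011100101 → 1, fb=0

011010011110111101011111000101010000111001000010110111001011011110011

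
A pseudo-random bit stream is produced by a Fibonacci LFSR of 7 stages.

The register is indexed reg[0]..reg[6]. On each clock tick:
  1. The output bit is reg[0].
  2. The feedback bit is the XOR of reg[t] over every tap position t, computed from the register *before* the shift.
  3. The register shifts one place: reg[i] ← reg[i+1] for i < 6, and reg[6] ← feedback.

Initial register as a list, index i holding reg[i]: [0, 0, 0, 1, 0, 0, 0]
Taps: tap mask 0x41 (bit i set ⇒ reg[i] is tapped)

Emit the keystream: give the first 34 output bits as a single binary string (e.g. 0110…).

k : reg_k → out_k, fb_k
0: 0001000 → 0, fb=0
1: 0010000 → 0, fb=0
2: 0100000 → 0, fb=0
3: 1000000 → 1, fb=1
4: 0000001 → 0, fb=1
5: 0000011 → 0, fb=1
6: 0000111 → 0, fb=1
7: 0001111 → 0, fb=1
8: 0011111 → 0, fb=1
9: 0111111 → 0, fb=1
10: 1111111 → 1, fb=0
11: 1111110 → 1, fb=1
12: 1111101 → 1, fb=0
13: 1111010 → 1, fb=1
14: 1110101 → 1, fb=0
15: 1101010 → 1, fb=1
16: 1010101 → 1, fb=0
17: 0101010 → 0, fb=0
18: 1010100 → 1, fb=1
19: 0101001 → 0, fb=1
20: 1010011 → 1, fb=0
21: 0100110 → 0, fb=0
22: 1001100 → 1, fb=1
23: 0011001 → 0, fb=1
24: 0110011 → 0, fb=1
25: 1100111 → 1, fb=0
26: 1001110 → 1, fb=1
27: 0011101 → 0, fb=1
28: 0111011 → 0, fb=1
29: 1110111 → 1, fb=0
30: 1101110 → 1, fb=1
31: 1011101 → 1, fb=0
32: 0111010 → 0, fb=0
33: 1110100 → 1, fb=1

0001000000111111101010100110011101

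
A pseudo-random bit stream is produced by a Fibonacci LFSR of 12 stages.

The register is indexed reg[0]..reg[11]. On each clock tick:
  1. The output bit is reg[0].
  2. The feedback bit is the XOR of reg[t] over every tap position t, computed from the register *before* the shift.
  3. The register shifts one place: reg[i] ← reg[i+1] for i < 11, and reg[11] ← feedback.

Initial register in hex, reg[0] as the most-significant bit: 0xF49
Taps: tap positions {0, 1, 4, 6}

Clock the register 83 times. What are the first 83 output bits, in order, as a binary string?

11110100100101110001000011000000110101111001111001101101111100010101010100111110001

tick  register→output (feedback)
  0  111101001001→1 (0)
  1  111010010010→1 (1)
  2  110100100101→1 (1)
  3  101001001011→1 (1)
  4  010010010111→0 (0)
  5  100100101110→1 (0)
  6  001001011100→0 (0)
  7  010010111000→0 (1)
  8  100101110001→1 (0)
  9  001011100010→0 (0)
 10  010111000100→0 (0)
 11  101110001000→1 (0)
 12  011100010000→0 (1)
 13  111000100001→1 (1)
 14  110001000011→1 (0)
 15  100010000110→1 (0)
 16  000100001100→0 (0)
 17  001000011000→0 (0)
 18  010000110000→0 (0)
 19  100001100000→1 (0)
 20  000011000000→0 (1)
 21  000110000001→0 (1)
 22  001100000011→0 (0)
 23  011000000110→0 (1)
 24  110000001101→1 (0)
 25  100000011010→1 (1)
 26  000000110101→0 (1)
 27  000001101011→0 (1)
 28  000011010111→0 (1)
 29  000110101111→0 (0)
 30  001101011110→0 (0)
 31  011010111100→0 (1)
 32  110101111001→1 (1)
 33  101011110011→1 (1)
 34  010111100111→0 (1)
 35  101111001111→1 (0)
 36  011110011110→0 (0)
 37  111100111100→1 (1)
 38  111001111001→1 (1)
 39  110011110011→1 (0)
 40  100111100110→1 (1)
 41  001111001101→0 (1)
 42  011110011011→0 (0)
 43  111100110110→1 (1)
 44  111001101101→1 (1)
 45  110011011011→1 (1)
 46  100110110111→1 (1)
 47  001101101111→0 (1)
 48  011011011111→0 (0)
 49  110110111110→1 (0)
 50  101101111100→1 (0)
 51  011011111000→0 (1)
 52  110111110001→1 (0)
 53  101111100010→1 (1)
 54  011111000101→0 (0)
 55  111110001010→1 (1)
 56  111100010101→1 (0)
 57  111000101010→1 (1)
 58  110001010101→1 (0)
 59  100010101010→1 (1)
 60  000101010101→0 (0)
 61  001010101010→0 (0)
 62  010101010100→0 (1)
 63  101010101001→1 (1)
 64  010101010011→0 (1)
 65  101010100111→1 (1)
 66  010101001111→0 (1)
 67  101010011111→1 (0)
 68  010100111110→0 (0)
 69  101001111100→1 (0)
 70  010011111000→0 (1)
 71  100111110001→1 (1)
 72  001111100011→0 (0)
 73  011111000110→0 (0)
 74  111110001100→1 (1)
 75  111100011001→1 (0)
 76  111000110010→1 (1)
 77  110001100101→1 (1)
 78  100011001011→1 (0)
 79  000110010110→0 (1)
 80  001100101101→0 (1)
 81  011001011011→0 (1)
 82  110010110111→1 (0)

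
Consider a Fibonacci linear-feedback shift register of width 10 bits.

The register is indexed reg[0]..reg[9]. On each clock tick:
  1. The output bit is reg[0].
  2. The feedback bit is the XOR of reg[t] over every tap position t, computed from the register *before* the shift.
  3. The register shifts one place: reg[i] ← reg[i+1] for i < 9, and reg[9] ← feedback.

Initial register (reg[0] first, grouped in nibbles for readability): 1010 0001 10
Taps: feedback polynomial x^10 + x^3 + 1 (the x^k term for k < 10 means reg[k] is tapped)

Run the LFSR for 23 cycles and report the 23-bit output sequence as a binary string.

10100001101010110011110

tick  register→output (feedback)
  0  1010000110→1 (1)
  1  0100001101→0 (0)
  2  1000011010→1 (1)
  3  0000110101→0 (0)
  4  0001101010→0 (1)
  5  0011010101→0 (1)
  6  0110101011→0 (0)
  7  1101010110→1 (0)
  8  1010101100→1 (1)
  9  0101011001→0 (1)
 10  1010110011→1 (1)
 11  0101100111→0 (1)
 12  1011001111→1 (0)
 13  0110011110→0 (0)
 14  1100111100→1 (1)
 15  1001111001→1 (0)
 16  0011110010→0 (1)
 17  0111100101→0 (1)
 18  1111001011→1 (0)
 19  1110010110→1 (1)
 20  1100101101→1 (1)
 21  1001011011→1 (0)
 22  0010110110→0 (0)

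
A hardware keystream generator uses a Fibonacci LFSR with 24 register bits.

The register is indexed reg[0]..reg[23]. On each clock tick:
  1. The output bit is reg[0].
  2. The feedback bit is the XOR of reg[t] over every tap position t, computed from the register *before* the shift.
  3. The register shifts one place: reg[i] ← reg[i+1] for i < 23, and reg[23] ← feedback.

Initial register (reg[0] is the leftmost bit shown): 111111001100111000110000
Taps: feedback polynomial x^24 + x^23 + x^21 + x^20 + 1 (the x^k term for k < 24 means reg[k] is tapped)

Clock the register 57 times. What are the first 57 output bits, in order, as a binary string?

k : reg_k → out_k, fb_k
0: 111111001100111000110000 → 1, fb=1
1: 111110011001110001100001 → 1, fb=0
2: 111100110011100011000010 → 1, fb=1
3: 111001100111000110000101 → 1, fb=1
4: 110011001110001100001011 → 1, fb=1
5: 100110011100011000010111 → 1, fb=1
6: 001100111000110000101111 → 0, fb=1
7: 011001110001100001011111 → 0, fb=1
8: 110011100011000010111111 → 1, fb=0
9: 100111000110000101111110 → 1, fb=1
10: 001110001100001011111101 → 0, fb=1
11: 011100011000010111111011 → 0, fb=0
12: 111000110000101111110110 → 1, fb=0
13: 110001100001011111101100 → 1, fb=1
14: 100011000010111111011001 → 1, fb=1
15: 000110000101111110110011 → 0, fb=1
16: 001100001011111101100111 → 0, fb=0
17: 011000010111111011001110 → 0, fb=0
18: 110000101111110110011100 → 1, fb=1
19: 100001011111101100111001 → 1, fb=1
20: 000010111111011001110011 → 0, fb=1
21: 000101111110110011100111 → 0, fb=0
22: 001011111101100111001110 → 0, fb=0
23: 010111111011001110011100 → 0, fb=0
24: 101111110110011100111000 → 1, fb=0
25: 011111101100111001110000 → 0, fb=0
26: 111111011001110011100000 → 1, fb=1
27: 111110110011100111000001 → 1, fb=0
28: 111101100111001110000010 → 1, fb=1
29: 111011001110011100000101 → 1, fb=1
30: 110110011100111000001011 → 1, fb=1
31: 101100111001110000010111 → 1, fb=1
32: 011001110011100000101111 → 0, fb=1
33: 110011100111000001011111 → 1, fb=0
34: 100111001110000010111110 → 1, fb=1
35: 001110011100000101111101 → 0, fb=1
36: 011100111000001011111011 → 0, fb=0
37: 111001110000010111110110 → 1, fb=0
38: 110011100000101111101100 → 1, fb=1
39: 100111000001011111011001 → 1, fb=1
40: 001110000010111110110011 → 0, fb=1
41: 011100000101111101100111 → 0, fb=0
42: 111000001011111011001110 → 1, fb=1
43: 110000010111110110011101 → 1, fb=0
44: 100000101111101100111010 → 1, fb=0
45: 000001011111011001110100 → 0, fb=1
46: 000010111110110011101001 → 0, fb=0
47: 000101111101100111010010 → 0, fb=0
48: 001011111011001110100100 → 0, fb=1
49: 010111110110011101001001 → 0, fb=0
50: 101111101100111010010010 → 1, fb=1
51: 011111011001110100100101 → 0, fb=0
52: 111110110011101001001010 → 1, fb=0
53: 111101100111010010010100 → 1, fb=0
54: 111011001110100100101000 → 1, fb=0
55: 110110011101001001010000 → 1, fb=1
56: 101100111010010010100001 → 1, fb=0

111111001100111000110000101111110110011100111000001011111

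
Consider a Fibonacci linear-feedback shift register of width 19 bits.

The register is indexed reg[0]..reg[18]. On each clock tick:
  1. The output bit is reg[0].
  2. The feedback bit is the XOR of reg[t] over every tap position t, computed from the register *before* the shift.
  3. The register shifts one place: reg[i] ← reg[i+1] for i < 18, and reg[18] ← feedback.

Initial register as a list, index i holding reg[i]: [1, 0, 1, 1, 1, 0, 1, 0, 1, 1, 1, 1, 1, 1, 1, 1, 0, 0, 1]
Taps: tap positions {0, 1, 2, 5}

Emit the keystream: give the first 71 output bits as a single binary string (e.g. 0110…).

10111010111111110010111101100011000001000000100100110011101000110011110

k : reg_k → out_k, fb_k
0: 1011101011111111001 → 1, fb=0
1: 0111010111111110010 → 0, fb=1
2: 1110101111111100101 → 1, fb=1
3: 1101011111111001011 → 1, fb=1
4: 1010111111110010111 → 1, fb=1
5: 0101111111100101111 → 0, fb=0
6: 1011111111001011110 → 1, fb=1
7: 0111111110010111101 → 0, fb=1
8: 1111111100101111011 → 1, fb=0
9: 1111111001011110110 → 1, fb=0
10: 1111110010111101100 → 1, fb=0
11: 1111100101111011000 → 1, fb=1
12: 1111001011110110001 → 1, fb=1
13: 1110010111101100011 → 1, fb=0
14: 1100101111011000110 → 1, fb=0
15: 1001011110110001100 → 1, fb=0
16: 0010111101100011000 → 0, fb=0
17: 0101111011000110000 → 0, fb=0
18: 1011110110001100000 → 1, fb=1
19: 0111101100011000001 → 0, fb=0
20: 1111011000110000010 → 1, fb=0
21: 1110110001100000100 → 1, fb=0
22: 1101100011000001000 → 1, fb=0
23: 1011000110000010000 → 1, fb=0
24: 0110001100000100000 → 0, fb=0
25: 1100011000001000000 → 1, fb=1
26: 1000110000010000001 → 1, fb=0
27: 0001100000100000010 → 0, fb=0
28: 0011000001000000100 → 0, fb=1
29: 0110000010000001001 → 0, fb=0
30: 1100000100000010010 → 1, fb=0
31: 1000001000000100100 → 1, fb=1
32: 0000010000001001001 → 0, fb=1
33: 0000100000010010011 → 0, fb=0
34: 0001000000100100110 → 0, fb=0
35: 0010000001001001100 → 0, fb=1
36: 0100000010010011001 → 0, fb=1
37: 1000000100100110011 → 1, fb=1
38: 0000001001001100111 → 0, fb=0
39: 0000010010011001110 → 0, fb=1
40: 0000100100110011101 → 0, fb=0
41: 0001001001100111010 → 0, fb=0
42: 0010010011001110100 → 0, fb=0
43: 0100100110011101000 → 0, fb=1
44: 1001001100111010001 → 1, fb=1
45: 0010011001110100011 → 0, fb=0
46: 0100110011101000110 → 0, fb=0
47: 1001100111010001100 → 1, fb=1
48: 0011001110100011001 → 0, fb=1
49: 0110011101000110011 → 0, fb=1
50: 1100111010001100111 → 1, fb=1
51: 1001110100011001111 → 1, fb=0
52: 0011101000110011110 → 0, fb=1
53: 0111010001100111101 → 0, fb=1
54: 1110100011001111011 → 1, fb=1
55: 1101000110011110111 → 1, fb=0
56: 1010001100111101110 → 1, fb=0
57: 0100011001111011100 → 0, fb=0
58: 1000110011110111000 → 1, fb=0
59: 0001100111101110000 → 0, fb=0
60: 0011001111011100000 → 0, fb=1
61: 0110011110111000001 → 0, fb=1
62: 1100111101110000011 → 1, fb=1
63: 1001111011100000111 → 1, fb=0
64: 0011110111000001110 → 0, fb=0
65: 0111101110000011100 → 0, fb=0
66: 1111011100000111000 → 1, fb=0
67: 1110111000001110000 → 1, fb=0
68: 1101110000011100000 → 1, fb=1
69: 1011100000111000001 → 1, fb=0
70: 0111000001110000010 → 0, fb=0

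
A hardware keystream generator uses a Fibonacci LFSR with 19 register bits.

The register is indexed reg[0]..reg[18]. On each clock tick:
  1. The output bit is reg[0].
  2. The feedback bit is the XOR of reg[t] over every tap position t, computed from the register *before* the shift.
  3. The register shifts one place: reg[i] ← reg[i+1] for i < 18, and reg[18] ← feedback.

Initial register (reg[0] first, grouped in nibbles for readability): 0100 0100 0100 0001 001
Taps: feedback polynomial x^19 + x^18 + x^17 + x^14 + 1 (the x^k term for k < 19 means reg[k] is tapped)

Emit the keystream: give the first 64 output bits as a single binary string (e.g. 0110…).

0100010001000001001101110100001101001011100111010110111011011100

tick  register→output (feedback)
  0  0100010001000001001→0 (1)
  1  1000100010000010011→1 (0)
  2  0001000100000100110→0 (1)
  3  0010001000001001101→0 (1)
  4  0100010000010011011→0 (1)
  5  1000100000100110111→1 (0)
  6  0001000001001101110→0 (1)
  7  0010000010011011101→0 (0)
  8  0100000100110111010→0 (0)
  9  1000001001101110100→1 (0)
 10  0000010011011101000→0 (0)
 11  0000100110111010000→0 (1)
 12  0001001101110100001→0 (1)
 13  0010011011101000011→0 (0)
 14  0100110111010000110→0 (1)
 15  1001101110100001101→1 (0)
 16  0011011101000011010→0 (0)
 17  0110111010000110100→0 (1)
 18  1101110100001101001→1 (0)
 19  1011101000011010010→1 (1)
 20  0111010000110100101→0 (1)
 21  1110100001101001011→1 (1)
 22  1101000011010010111→1 (0)
 23  1010000110100101110→1 (0)
 24  0100001101001011100→0 (1)
 25  1000011010010111001→1 (1)
 26  0000110100101110011→0 (1)
 27  0001101001011100111→0 (0)
 28  0011010010111001110→0 (1)
 29  0110100101110011101→0 (0)
 30  1101001011100111010→1 (1)
 31  1010010111001110101→1 (1)
 32  0100101110011101011→0 (0)
 33  1001011100111010110→1 (1)
 34  0010111001110101101→0 (1)
 35  0101110011101011011→0 (1)
 36  1011100111010110111→1 (0)
 37  0111001110101101110→0 (1)
 38  1110011101011011101→1 (1)
 39  1100111010110111011→1 (0)
 40  1001110101101110110→1 (1)
 41  0011101011011101101→0 (1)
 42  0111010110111011011→0 (1)
 43  1110101101110110111→1 (0)
 44  1101011011101101110→1 (0)
 45  1010110111011011100→1 (0)
 46  0101101110110111000→0 (1)
 47  1011011101101110001→1 (1)
 48  0110111011011100011→0 (0)
 49  1101110110111000110→1 (0)
 50  1011101101110001100→1 (1)
 51  0111011011100011001→0 (0)
 52  1110110111000110010→1 (1)
 53  1101101110001100101→1 (0)
 54  1011011100011001010→1 (0)
 55  0110111000110010100→0 (1)
 56  1101110001100101001→1 (0)
 57  1011100011001010010→1 (1)
 58  0111000110010100101→0 (1)
 59  1110001100101001011→1 (1)
 60  1100011001010010111→1 (0)
 61  1000110010100101110→1 (0)
 62  0001100101001011100→0 (1)
 63  0011001010010111001→0 (0)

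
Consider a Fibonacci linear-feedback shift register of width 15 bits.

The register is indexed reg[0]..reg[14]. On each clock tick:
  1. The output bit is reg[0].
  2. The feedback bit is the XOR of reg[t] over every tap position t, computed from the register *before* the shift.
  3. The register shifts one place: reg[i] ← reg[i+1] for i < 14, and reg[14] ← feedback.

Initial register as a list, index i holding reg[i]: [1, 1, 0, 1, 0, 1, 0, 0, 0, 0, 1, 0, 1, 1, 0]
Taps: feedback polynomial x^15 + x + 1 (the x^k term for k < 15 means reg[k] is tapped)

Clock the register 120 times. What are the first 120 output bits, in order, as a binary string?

tick  register→output (feedback)
  0  110101000010110→1 (0)
  1  101010000101100→1 (1)
  2  010100001011001→0 (1)
  3  101000010110011→1 (1)
  4  010000101100111→0 (1)
  5  100001011001111→1 (1)
  6  000010110011111→0 (0)
  7  000101100111110→0 (0)
  8  001011001111100→0 (0)
  9  010110011111000→0 (1)
 10  101100111110001→1 (1)
 11  011001111100011→0 (1)
 12  110011111000111→1 (0)
 13  100111110001110→1 (1)
 14  001111100011101→0 (0)
 15  011111000111010→0 (1)
 16  111110001110101→1 (0)
 17  111100011101010→1 (0)
 18  111000111010100→1 (0)
 19  110001110101000→1 (0)
 20  100011101010000→1 (1)
 21  000111010100001→0 (0)
 22  001110101000010→0 (0)
 23  011101010000100→0 (1)
 24  111010100001001→1 (0)
 25  110101000010010→1 (0)
 26  101010000100100→1 (1)
 27  010100001001001→0 (1)
 28  101000010010011→1 (1)
 29  010000100100111→0 (1)
 30  100001001001111→1 (1)
 31  000010010011111→0 (0)
 32  000100100111110→0 (0)
 33  001001001111100→0 (0)
 34  010010011111000→0 (1)
 35  100100111110001→1 (1)
 36  001001111100011→0 (0)
 37  010011111000110→0 (1)
 38  100111110001101→1 (1)
 39  001111100011011→0 (0)
 40  011111000110110→0 (1)
 41  111110001101101→1 (0)
 42  111100011011010→1 (0)
 43  111000110110100→1 (0)
 44  110001101101000→1 (0)
 45  100011011010000→1 (1)
 46  000110110100001→0 (0)
 47  001101101000010→0 (0)
 48  011011010000100→0 (1)
 49  110110100001001→1 (0)
 50  101101000010010→1 (1)
 51  011010000100101→0 (1)
 52  110100001001011→1 (0)
 53  101000010010110→1 (1)
 54  010000100101101→0 (1)
 55  100001001011011→1 (1)
 56  000010010110111→0 (0)
 57  000100101101110→0 (0)
 58  001001011011100→0 (0)
 59  010010110111000→0 (1)
 60  100101101110001→1 (1)
 61  001011011100011→0 (0)
 62  010110111000110→0 (1)
 63  101101110001101→1 (1)
 64  011011100011011→0 (1)
 65  110111000110111→1 (0)
 66  101110001101110→1 (1)
 67  011100011011101→0 (1)
 68  111000110111011→1 (0)
 69  110001101110110→1 (0)
 70  100011011101100→1 (1)
 71  000110111011001→0 (0)
 72  001101110110010→0 (0)
 73  011011101100100→0 (1)
 74  110111011001001→1 (0)
 75  101110110010010→1 (1)
 76  011101100100101→0 (1)
 77  111011001001011→1 (0)
 78  110110010010110→1 (0)
 79  101100100101100→1 (1)
 80  011001001011001→0 (1)
 81  110010010110011→1 (0)
 82  100100101100110→1 (1)
 83  001001011001101→0 (0)
 84  010010110011010→0 (1)
 85  100101100110101→1 (1)
 86  001011001101011→0 (0)
 87  010110011010110→0 (1)
 88  101100110101101→1 (1)
 89  011001101011011→0 (1)
 90  110011010110111→1 (0)
 91  100110101101110→1 (1)
 92  001101011011101→0 (0)
 93  011010110111010→0 (1)
 94  110101101110101→1 (0)
 95  101011011101010→1 (1)
 96  010110111010101→0 (1)
 97  101101110101011→1 (1)
 98  011011101010111→0 (1)
 99  110111010101111→1 (0)
100  101110101011110→1 (1)
101  011101010111101→0 (1)
102  111010101111011→1 (0)
103  110101011110110→1 (0)
104  101010111101100→1 (1)
105  010101111011001→0 (1)
106  101011110110011→1 (1)
107  010111101100111→0 (1)
108  101111011001111→1 (1)
109  011110110011111→0 (1)
110  111101100111111→1 (0)
111  111011001111110→1 (0)
112  110110011111100→1 (0)
113  101100111111000→1 (1)
114  011001111110001→0 (1)
115  110011111100011→1 (0)
116  100111111000110→1 (1)
117  001111110001101→0 (0)
118  011111100011010→0 (1)
119  111111000110101→1 (0)

110101000010110011111000111010100001001001111100011011010000100101101110001101110110010010110011010110111010101111011001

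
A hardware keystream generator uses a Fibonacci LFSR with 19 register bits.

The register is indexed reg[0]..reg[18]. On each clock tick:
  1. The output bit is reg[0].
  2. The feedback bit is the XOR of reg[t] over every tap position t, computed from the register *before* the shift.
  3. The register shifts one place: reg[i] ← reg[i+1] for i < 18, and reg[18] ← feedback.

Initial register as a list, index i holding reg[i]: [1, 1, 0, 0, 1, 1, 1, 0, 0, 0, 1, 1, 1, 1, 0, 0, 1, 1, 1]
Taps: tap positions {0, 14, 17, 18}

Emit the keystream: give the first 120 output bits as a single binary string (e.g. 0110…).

110011100011110011111110111101101110000010100010011001000010101011001110010001000100111110011101111010001111000000100110

k : reg_k → out_k, fb_k
0: 1100111000111100111 → 1, fb=1
1: 1001110001111001111 → 1, fb=1
2: 0011100011110011111 → 0, fb=1
3: 0111000111100111111 → 0, fb=1
4: 1110001111001111111 → 1, fb=0
5: 1100011110011111110 → 1, fb=1
6: 1000111100111111101 → 1, fb=1
7: 0001111001111111011 → 0, fb=1
8: 0011110011111110111 → 0, fb=1
9: 0111100111111101111 → 0, fb=0
10: 1111001111111011110 → 1, fb=1
11: 1110011111110111101 → 1, fb=1
12: 1100111111101111011 → 1, fb=0
13: 1001111111011110110 → 1, fb=1
14: 0011111110111101101 → 0, fb=1
15: 0111111101111011011 → 0, fb=1
16: 1111111011110110111 → 1, fb=0
17: 1111110111101101110 → 1, fb=0
18: 1111101111011011100 → 1, fb=0
19: 1111011110110111000 → 1, fb=0
20: 1110111101101110000 → 1, fb=0
21: 1101111011011100000 → 1, fb=1
22: 1011110110111000001 → 1, fb=0
23: 0111101101110000010 → 0, fb=1
24: 1111011011100000101 → 1, fb=0
25: 1110110111000001010 → 1, fb=0
26: 1101101110000010100 → 1, fb=0
27: 1011011100000101000 → 1, fb=1
28: 0110111000001010001 → 0, fb=0
29: 1101110000010100010 → 1, fb=0
30: 1011100000101000100 → 1, fb=1
31: 0111000001010001001 → 0, fb=1
32: 1110000010100010011 → 1, fb=0
33: 1100000101000100110 → 1, fb=0
34: 1000001010001001100 → 1, fb=1
35: 0000010100010011001 → 0, fb=0
36: 0000101000100110010 → 0, fb=0
37: 0001010001001100100 → 0, fb=0
38: 0010100010011001000 → 0, fb=0
39: 0101000100110010000 → 0, fb=1
40: 1010001001100100001 → 1, fb=0
41: 0100010011001000010 → 0, fb=1
42: 1000100110010000101 → 1, fb=0
43: 0001001100100001010 → 0, fb=1
44: 0010011001000010101 → 0, fb=0
45: 0100110010000101010 → 0, fb=1
46: 1001100100001010101 → 1, fb=1
47: 0011001000010101011 → 0, fb=0
48: 0110010000101010110 → 0, fb=0
49: 1100100001010101100 → 1, fb=1
50: 1001000010101011001 → 1, fb=1
51: 0010000101010110011 → 0, fb=1
52: 0100001010101100111 → 0, fb=0
53: 1000010101011001110 → 1, fb=0
54: 0000101010110011100 → 0, fb=1
55: 0001010101100111001 → 0, fb=0
56: 0010101011001110010 → 0, fb=0
57: 0101010110011100100 → 0, fb=0
58: 1010101100111001000 → 1, fb=1
59: 0101011001110010001 → 0, fb=0
60: 1010110011100100010 → 1, fb=0
61: 0101100111001000100 → 0, fb=0
62: 1011001110010001000 → 1, fb=1
63: 0110011100100010001 → 0, fb=0
64: 1100111001000100010 → 1, fb=0
65: 1001110010001000100 → 1, fb=1
66: 0011100100010001001 → 0, fb=1
67: 0111001000100010011 → 0, fb=1
68: 1110010001000100111 → 1, fb=1
69: 1100100010001001111 → 1, fb=1
70: 1001000100010011111 → 1, fb=0
71: 0010001000100111110 → 0, fb=0
72: 0100010001001111100 → 0, fb=1
73: 1000100010011111001 → 1, fb=1
74: 0001000100111110011 → 0, fb=1
75: 0010001001111100111 → 0, fb=0
76: 0100010011111001110 → 0, fb=1
77: 1000100111110011101 → 1, fb=1
78: 0001001111100111011 → 0, fb=1
79: 0010011111001110111 → 0, fb=1
80: 0100111110011101111 → 0, fb=0
81: 1001111100111011110 → 1, fb=1
82: 0011111001110111101 → 0, fb=0
83: 0111110011101111010 → 0, fb=0
84: 1111100111011110100 → 1, fb=0
85: 1111001110111101000 → 1, fb=1
86: 1110011101111010001 → 1, fb=1
87: 1100111011110100011 → 1, fb=1
88: 1001110111101000111 → 1, fb=1
89: 0011101111010001111 → 0, fb=0
90: 0111011110100011110 → 0, fb=0
91: 1110111101000111100 → 1, fb=0
92: 1101111010001111000 → 1, fb=0
93: 1011110100011110000 → 1, fb=0
94: 0111101000111100000 → 0, fb=0
95: 1111010001111000000 → 1, fb=1
96: 1110100011110000001 → 1, fb=0
97: 1101000111100000010 → 1, fb=0
98: 1010001111000000100 → 1, fb=1
99: 0100011110000001001 → 0, fb=1
100: 1000111100000010011 → 1, fb=0
101: 0001111000000100110 → 0, fb=1
102: 0011110000001001101 → 0, fb=1
103: 0111100000010011011 → 0, fb=1
104: 1111000000100110111 → 1, fb=0
105: 1110000001001101110 → 1, fb=0
106: 1100000010011011100 → 1, fb=0
107: 1000000100110111000 → 1, fb=0
108: 0000001001101110000 → 0, fb=1
109: 0000010011011100001 → 0, fb=1
110: 0000100110111000011 → 0, fb=0
111: 0001001101110000110 → 0, fb=1
112: 0010011011100001101 → 0, fb=1
113: 0100110111000011011 → 0, fb=1
114: 1001101110000110111 → 1, fb=0
115: 0011011100001101110 → 0, fb=1
116: 0110111000011011101 → 0, fb=0
117: 1101110000110111010 → 1, fb=1
118: 1011100001101110101 → 1, fb=1
119: 0111000011011101011 → 0, fb=0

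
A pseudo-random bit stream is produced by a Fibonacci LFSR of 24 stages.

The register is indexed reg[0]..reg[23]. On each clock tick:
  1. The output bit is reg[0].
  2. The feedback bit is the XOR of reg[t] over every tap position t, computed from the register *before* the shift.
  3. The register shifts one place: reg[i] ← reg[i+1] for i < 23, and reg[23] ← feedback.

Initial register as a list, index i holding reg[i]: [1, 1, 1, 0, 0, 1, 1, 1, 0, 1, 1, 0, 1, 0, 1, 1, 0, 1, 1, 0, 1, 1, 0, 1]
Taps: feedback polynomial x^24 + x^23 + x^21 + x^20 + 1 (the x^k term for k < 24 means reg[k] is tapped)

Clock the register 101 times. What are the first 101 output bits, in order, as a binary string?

k : reg_k → out_k, fb_k
0: 111001110110101101101101 → 1, fb=0
1: 110011101101011011011010 → 1, fb=0
2: 100111011010110110110100 → 1, fb=0
3: 001110110101101101101000 → 0, fb=1
4: 011101101011011011010001 → 0, fb=1
5: 111011010110110110100011 → 1, fb=0
6: 110110101101101101000110 → 1, fb=0
7: 101101011011011010001100 → 1, fb=1
8: 011010110110110100011001 → 0, fb=0
9: 110101101101101000110010 → 1, fb=1
10: 101011011011010001100101 → 1, fb=1
11: 010110110110100011001011 → 0, fb=0
12: 101101101101000110010110 → 1, fb=0
13: 011011011010001100101100 → 0, fb=0
14: 110110110100011001011000 → 1, fb=0
15: 101101101000110010110000 → 1, fb=1
16: 011011010001100101100001 → 0, fb=1
17: 110110100011001011000011 → 1, fb=0
18: 101101000110010110000110 → 1, fb=0
19: 011010001100101100001100 → 0, fb=0
20: 110100011001011000011000 → 1, fb=0
21: 101000110010110000110000 → 1, fb=1
22: 010001100101100001100001 → 0, fb=1
23: 100011001011000011000011 → 1, fb=0
24: 000110010110000110000110 → 0, fb=1
25: 001100101100001100001101 → 0, fb=1
26: 011001011000011000011011 → 0, fb=0
27: 110010110000110000110110 → 1, fb=0
28: 100101100001100001101100 → 1, fb=1
29: 001011000011000011011001 → 0, fb=0
30: 010110000110000110110010 → 0, fb=0
31: 101100001100001101100100 → 1, fb=0
32: 011000011000011011001000 → 0, fb=1
33: 110000110000110110010001 → 1, fb=0
34: 100001100001101100100010 → 1, fb=1
35: 000011000011011001000101 → 0, fb=0
36: 000110000110110010001010 → 0, fb=1
37: 001100001101100100010101 → 0, fb=0
38: 011000011011001000101010 → 0, fb=1
39: 110000110110010001010101 → 1, fb=1
40: 100001101100100010101011 → 1, fb=1
41: 000011011001000101010111 → 0, fb=0
42: 000110110010001010101110 → 0, fb=0
43: 001101100100010101011100 → 0, fb=0
44: 011011001000101010111000 → 0, fb=1
45: 110110010001010101110001 → 1, fb=0
46: 101100100010101011100010 → 1, fb=1
47: 011001000101010111000101 → 0, fb=0
48: 110010001010101110001010 → 1, fb=0
49: 100100010101011100010100 → 1, fb=0
50: 001000101010111000101000 → 0, fb=1
51: 010001010101110001010001 → 0, fb=1
52: 100010101011100010100011 → 1, fb=0
53: 000101010111000101000110 → 0, fb=1
54: 001010101110001010001101 → 0, fb=1
55: 010101011100010100011011 → 0, fb=0
56: 101010111000101000110110 → 1, fb=0
57: 010101110001010001101100 → 0, fb=0
58: 101011100010100011011000 → 1, fb=0
59: 010111000101000110110000 → 0, fb=0
60: 101110001010001101100000 → 1, fb=1
61: 011100010100011011000001 → 0, fb=1
62: 111000101000110110000011 → 1, fb=0
63: 110001010001101100000110 → 1, fb=0
64: 100010100011011000001100 → 1, fb=1
65: 000101000110110000011001 → 0, fb=0
66: 001010001101100000110010 → 0, fb=0
67: 010100011011000001100100 → 0, fb=1
68: 101000110110000011001001 → 1, fb=1
69: 010001101100000110010011 → 0, fb=1
70: 100011011000001100100111 → 1, fb=1
71: 000110110000011001001111 → 0, fb=1
72: 001101100000110010011111 → 0, fb=1
73: 011011000001100100111111 → 0, fb=1
74: 110110000011001001111111 → 1, fb=0
75: 101100000110010011111110 → 1, fb=1
76: 011000001100100111111101 → 0, fb=1
77: 110000011001001111111011 → 1, fb=1
78: 100000110010011111110111 → 1, fb=1
79: 000001100100111111101111 → 0, fb=1
80: 000011001001111111011111 → 0, fb=1
81: 000110010011111110111111 → 0, fb=1
82: 001100100111111101111111 → 0, fb=1
83: 011001001111111011111111 → 0, fb=1
84: 110010011111110111111111 → 1, fb=0
85: 100100111111101111111110 → 1, fb=1
86: 001001111111011111111101 → 0, fb=1
87: 010011111110111111111011 → 0, fb=0
88: 100111111101111111110110 → 1, fb=0
89: 001111111011111111101100 → 0, fb=0
90: 011111110111111111011000 → 0, fb=1
91: 111111101111111110110001 → 1, fb=0
92: 111111011111111101100010 → 1, fb=1
93: 111110111111111011000101 → 1, fb=1
94: 111101111111110110001011 → 1, fb=1
95: 111011111111101100010111 → 1, fb=1
96: 110111111111011000101111 → 1, fb=0
97: 101111111110110001011110 → 1, fb=1
98: 011111111101100010111101 → 0, fb=1
99: 111111111011000101111011 → 1, fb=1
100: 111111110110001011110111 → 1, fb=1

11100111011010110110110100011001011000011000011011001000101010111000101000110110000011001001111111011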